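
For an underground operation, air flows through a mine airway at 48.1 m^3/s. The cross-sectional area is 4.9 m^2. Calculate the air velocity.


9.8163 m/s

Velocity = flow rate / cross-sectional area
= 48.1 / 4.9
= 9.8163 m/s


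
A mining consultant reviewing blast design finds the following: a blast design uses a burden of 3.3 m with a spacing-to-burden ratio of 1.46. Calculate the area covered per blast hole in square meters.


First, find the spacing:
Spacing = burden * ratio = 3.3 * 1.46
= 4.818 m
Then, calculate the area:
Area = burden * spacing = 3.3 * 4.818
= 15.8994 m^2

15.8994 m^2


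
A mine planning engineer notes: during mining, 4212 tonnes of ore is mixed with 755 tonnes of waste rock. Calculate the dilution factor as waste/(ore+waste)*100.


15.2003%

Total material = ore + waste
= 4212 + 755 = 4967 tonnes
Dilution = waste / total * 100
= 755 / 4967 * 100
= 0.1520032213 * 100
= 15.2003%


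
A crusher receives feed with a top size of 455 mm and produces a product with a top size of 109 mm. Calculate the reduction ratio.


4.1743

Reduction ratio = feed size / product size
= 455 / 109
= 4.1743


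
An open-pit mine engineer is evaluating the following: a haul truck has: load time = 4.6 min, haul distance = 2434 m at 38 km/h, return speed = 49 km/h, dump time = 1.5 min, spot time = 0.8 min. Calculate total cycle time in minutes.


13.7236 min

Convert haul speed to m/min: 38 * 1000/60 = 633.3333333 m/min
Haul time = 2434 / 633.3333333 = 3.843157895 min
Convert return speed to m/min: 49 * 1000/60 = 816.6666667 m/min
Return time = 2434 / 816.6666667 = 2.980408163 min
Total cycle time:
= 4.6 + 3.843157895 + 1.5 + 2.980408163 + 0.8
= 13.7236 min


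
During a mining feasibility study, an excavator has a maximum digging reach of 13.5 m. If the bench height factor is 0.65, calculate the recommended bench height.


Bench height = reach * factor
= 13.5 * 0.65
= 8.775 m

8.775 m


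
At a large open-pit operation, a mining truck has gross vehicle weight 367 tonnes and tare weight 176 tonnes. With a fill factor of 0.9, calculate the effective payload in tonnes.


171.9 tonnes

Maximum payload = gross - tare
= 367 - 176 = 191 tonnes
Effective payload = max payload * fill factor
= 191 * 0.9
= 171.9 tonnes


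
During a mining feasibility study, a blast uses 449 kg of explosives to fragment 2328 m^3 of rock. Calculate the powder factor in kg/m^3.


Powder factor = explosive mass / rock volume
= 449 / 2328
= 0.1929 kg/m^3

0.1929 kg/m^3


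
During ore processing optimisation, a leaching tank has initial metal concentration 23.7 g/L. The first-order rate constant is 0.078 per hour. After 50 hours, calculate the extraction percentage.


97.9758%

Compute the exponent:
-k * t = -0.078 * 50 = -3.9
Remaining concentration:
C = 23.7 * exp(-3.9)
= 23.7 * 0.02024191145
= 0.4797333013 g/L
Extracted = 23.7 - 0.4797333013 = 23.2202667 g/L
Extraction % = 23.2202667 / 23.7 * 100
= 97.9758%


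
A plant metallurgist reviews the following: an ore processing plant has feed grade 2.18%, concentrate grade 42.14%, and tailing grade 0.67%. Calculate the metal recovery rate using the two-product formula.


70.3851%

Using the two-product formula:
R = 100 * c * (f - t) / (f * (c - t))
Numerator = 100 * 42.14 * (2.18 - 0.67)
= 100 * 42.14 * 1.51
= 6363.14
Denominator = 2.18 * (42.14 - 0.67)
= 2.18 * 41.47
= 90.4046
R = 6363.14 / 90.4046
= 70.3851%


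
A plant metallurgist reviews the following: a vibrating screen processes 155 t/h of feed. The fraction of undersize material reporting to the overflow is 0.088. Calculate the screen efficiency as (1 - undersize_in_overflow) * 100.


Screen efficiency = (1 - fraction of undersize in overflow) * 100
= (1 - 0.088) * 100
= 0.912 * 100
= 91.2%

91.2%


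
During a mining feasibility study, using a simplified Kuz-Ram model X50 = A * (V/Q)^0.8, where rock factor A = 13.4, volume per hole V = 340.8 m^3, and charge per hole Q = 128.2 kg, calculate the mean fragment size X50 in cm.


Compute V/Q:
V/Q = 340.8 / 128.2 = 2.658346334
Raise to the power 0.8:
(V/Q)^0.8 = 2.658346334^0.8 = 2.186196772
Multiply by A:
X50 = 13.4 * 2.186196772
= 29.295 cm

29.295 cm


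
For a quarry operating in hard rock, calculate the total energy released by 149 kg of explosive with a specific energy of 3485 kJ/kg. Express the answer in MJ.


Energy = mass * specific_energy / 1000
= 149 * 3485 / 1000
= 519265 / 1000
= 519.265 MJ

519.265 MJ


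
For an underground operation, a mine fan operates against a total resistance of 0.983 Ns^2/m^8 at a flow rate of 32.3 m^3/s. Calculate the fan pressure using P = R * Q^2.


Compute Q^2:
Q^2 = 32.3^2 = 1043.29
Compute pressure:
P = R * Q^2 = 0.983 * 1043.29
= 1025.5541 Pa

1025.5541 Pa


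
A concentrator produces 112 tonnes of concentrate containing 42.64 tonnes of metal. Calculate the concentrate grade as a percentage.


Grade = (metal in concentrate / concentrate mass) * 100
= (42.64 / 112) * 100
= 0.3807142857 * 100
= 38.0714%

38.0714%


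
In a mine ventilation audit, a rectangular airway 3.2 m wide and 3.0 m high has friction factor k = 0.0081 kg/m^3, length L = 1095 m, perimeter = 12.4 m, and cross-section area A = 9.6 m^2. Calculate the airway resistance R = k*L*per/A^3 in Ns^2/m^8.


Compute the numerator:
k * L * per = 0.0081 * 1095 * 12.4
= 109.9818
Compute the denominator:
A^3 = 9.6^3 = 884.736
Resistance:
R = 109.9818 / 884.736
= 0.1243 Ns^2/m^8

0.1243 Ns^2/m^8


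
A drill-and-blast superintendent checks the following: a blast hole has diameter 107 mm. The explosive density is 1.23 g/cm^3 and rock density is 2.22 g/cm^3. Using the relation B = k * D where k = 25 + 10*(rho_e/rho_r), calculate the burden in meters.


3.2678 m

First, compute k:
rho_e / rho_r = 1.23 / 2.22 = 0.5540540541
k = 25 + 10 * 0.5540540541 = 30.54054054
Then, compute burden:
B = k * D / 1000 = 30.54054054 * 107 / 1000
= 3267.837838 / 1000
= 3.2678 m


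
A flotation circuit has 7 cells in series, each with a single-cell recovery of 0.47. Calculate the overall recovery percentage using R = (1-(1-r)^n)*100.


Complement of single-cell recovery:
1 - r = 1 - 0.47 = 0.53
Raise to power n:
(1 - r)^7 = 0.53^7 = 0.0117471114
Overall recovery:
R = (1 - 0.0117471114) * 100
= 98.8253%

98.8253%


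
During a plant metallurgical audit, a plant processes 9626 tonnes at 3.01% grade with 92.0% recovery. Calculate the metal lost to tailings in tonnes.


Total metal in feed:
= 9626 * 3.01 / 100 = 289.7426 tonnes
Metal recovered:
= 289.7426 * 92.0 / 100 = 266.563192 tonnes
Metal lost to tailings:
= 289.7426 - 266.563192
= 23.1794 tonnes

23.1794 tonnes


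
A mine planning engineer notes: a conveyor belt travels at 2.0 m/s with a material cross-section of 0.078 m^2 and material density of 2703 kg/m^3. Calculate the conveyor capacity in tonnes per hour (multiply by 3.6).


1518.0048 t/h

Volumetric flow = speed * area
= 2.0 * 0.078 = 0.156 m^3/s
Mass flow = volumetric * density
= 0.156 * 2703 = 421.668 kg/s
Convert to t/h: multiply by 3.6
Capacity = 421.668 * 3.6
= 1518.0048 t/h


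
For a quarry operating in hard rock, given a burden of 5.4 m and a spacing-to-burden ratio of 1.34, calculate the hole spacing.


Spacing = burden * ratio
= 5.4 * 1.34
= 7.236 m

7.236 m


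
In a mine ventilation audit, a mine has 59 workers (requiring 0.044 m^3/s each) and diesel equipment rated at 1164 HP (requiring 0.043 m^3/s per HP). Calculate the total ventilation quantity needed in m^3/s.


Airflow for workers:
Q_people = 59 * 0.044 = 2.596 m^3/s
Airflow for diesel equipment:
Q_diesel = 1164 * 0.043 = 50.052 m^3/s
Total ventilation:
Q_total = 2.596 + 50.052
= 52.648 m^3/s

52.648 m^3/s


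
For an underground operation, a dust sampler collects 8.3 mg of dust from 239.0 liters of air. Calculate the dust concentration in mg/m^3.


34.728 mg/m^3

Convert liters to m^3: 1 m^3 = 1000 L
Concentration = mass / volume * 1000
= 8.3 / 239.0 * 1000
= 0.03472803347 * 1000
= 34.728 mg/m^3


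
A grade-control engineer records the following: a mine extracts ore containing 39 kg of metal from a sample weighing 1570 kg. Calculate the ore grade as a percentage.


Ore grade = (metal mass / ore mass) * 100
= (39 / 1570) * 100
= 0.02484076433 * 100
= 2.4841%

2.4841%


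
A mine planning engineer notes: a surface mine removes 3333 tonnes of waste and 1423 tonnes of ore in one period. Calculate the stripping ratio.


Stripping ratio = waste tonnage / ore tonnage
= 3333 / 1423
= 2.3422

2.3422


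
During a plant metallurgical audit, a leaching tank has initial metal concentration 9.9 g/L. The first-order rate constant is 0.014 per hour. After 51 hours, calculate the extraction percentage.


Compute the exponent:
-k * t = -0.014 * 51 = -0.714
Remaining concentration:
C = 9.9 * exp(-0.714)
= 9.9 * 0.4896815486
= 4.847847331 g/L
Extracted = 9.9 - 4.847847331 = 5.052152669 g/L
Extraction % = 5.052152669 / 9.9 * 100
= 51.0318%

51.0318%


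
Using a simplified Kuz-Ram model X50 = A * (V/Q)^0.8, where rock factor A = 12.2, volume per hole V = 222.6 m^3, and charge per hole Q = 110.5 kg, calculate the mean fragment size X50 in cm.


21.3644 cm

Compute V/Q:
V/Q = 222.6 / 110.5 = 2.014479638
Raise to the power 0.8:
(V/Q)^0.8 = 2.014479638^0.8 = 1.751178052
Multiply by A:
X50 = 12.2 * 1.751178052
= 21.3644 cm


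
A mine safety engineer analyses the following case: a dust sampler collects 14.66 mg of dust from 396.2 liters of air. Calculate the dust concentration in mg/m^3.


37.0015 mg/m^3

Convert liters to m^3: 1 m^3 = 1000 L
Concentration = mass / volume * 1000
= 14.66 / 396.2 * 1000
= 0.03700151439 * 1000
= 37.0015 mg/m^3


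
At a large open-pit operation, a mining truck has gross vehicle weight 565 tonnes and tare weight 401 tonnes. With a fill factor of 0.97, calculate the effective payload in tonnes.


159.08 tonnes

Maximum payload = gross - tare
= 565 - 401 = 164 tonnes
Effective payload = max payload * fill factor
= 164 * 0.97
= 159.08 tonnes


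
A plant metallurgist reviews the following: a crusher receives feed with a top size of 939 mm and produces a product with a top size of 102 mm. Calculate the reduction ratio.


9.2059

Reduction ratio = feed size / product size
= 939 / 102
= 9.2059


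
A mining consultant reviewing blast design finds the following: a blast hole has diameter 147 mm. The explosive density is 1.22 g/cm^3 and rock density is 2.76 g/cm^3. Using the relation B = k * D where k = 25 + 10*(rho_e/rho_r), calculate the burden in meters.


First, compute k:
rho_e / rho_r = 1.22 / 2.76 = 0.4420289855
k = 25 + 10 * 0.4420289855 = 29.42028986
Then, compute burden:
B = k * D / 1000 = 29.42028986 * 147 / 1000
= 4324.782609 / 1000
= 4.3248 m

4.3248 m


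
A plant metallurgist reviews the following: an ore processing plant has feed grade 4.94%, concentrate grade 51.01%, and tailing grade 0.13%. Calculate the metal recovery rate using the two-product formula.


97.6172%

Using the two-product formula:
R = 100 * c * (f - t) / (f * (c - t))
Numerator = 100 * 51.01 * (4.94 - 0.13)
= 100 * 51.01 * 4.81
= 24535.81
Denominator = 4.94 * (51.01 - 0.13)
= 4.94 * 50.88
= 251.3472
R = 24535.81 / 251.3472
= 97.6172%


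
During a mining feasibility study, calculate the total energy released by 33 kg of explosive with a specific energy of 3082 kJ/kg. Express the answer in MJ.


101.706 MJ

Energy = mass * specific_energy / 1000
= 33 * 3082 / 1000
= 101706 / 1000
= 101.706 MJ


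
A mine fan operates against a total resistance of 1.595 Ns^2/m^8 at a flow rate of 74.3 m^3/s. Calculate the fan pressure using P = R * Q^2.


Compute Q^2:
Q^2 = 74.3^2 = 5520.49
Compute pressure:
P = R * Q^2 = 1.595 * 5520.49
= 8805.1816 Pa

8805.1816 Pa


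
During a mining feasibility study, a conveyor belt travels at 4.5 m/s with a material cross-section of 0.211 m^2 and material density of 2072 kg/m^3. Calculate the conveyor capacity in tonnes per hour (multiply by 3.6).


Volumetric flow = speed * area
= 4.5 * 0.211 = 0.9495 m^3/s
Mass flow = volumetric * density
= 0.9495 * 2072 = 1967.364 kg/s
Convert to t/h: multiply by 3.6
Capacity = 1967.364 * 3.6
= 7082.5104 t/h

7082.5104 t/h


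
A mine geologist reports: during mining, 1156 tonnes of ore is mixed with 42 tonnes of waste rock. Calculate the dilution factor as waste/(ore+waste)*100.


Total material = ore + waste
= 1156 + 42 = 1198 tonnes
Dilution = waste / total * 100
= 42 / 1198 * 100
= 0.03505843072 * 100
= 3.5058%

3.5058%


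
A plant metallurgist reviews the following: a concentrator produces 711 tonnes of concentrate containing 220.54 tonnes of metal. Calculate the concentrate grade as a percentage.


Grade = (metal in concentrate / concentrate mass) * 100
= (220.54 / 711) * 100
= 0.3101828411 * 100
= 31.0183%

31.0183%


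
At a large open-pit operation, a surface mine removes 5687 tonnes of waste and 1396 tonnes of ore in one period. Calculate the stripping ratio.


Stripping ratio = waste tonnage / ore tonnage
= 5687 / 1396
= 4.0738

4.0738


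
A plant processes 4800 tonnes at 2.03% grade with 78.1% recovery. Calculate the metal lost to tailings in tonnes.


21.3394 tonnes

Total metal in feed:
= 4800 * 2.03 / 100 = 97.44 tonnes
Metal recovered:
= 97.44 * 78.1 / 100 = 76.10064 tonnes
Metal lost to tailings:
= 97.44 - 76.10064
= 21.3394 tonnes


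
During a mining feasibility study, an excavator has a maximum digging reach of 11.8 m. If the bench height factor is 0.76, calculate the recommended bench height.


Bench height = reach * factor
= 11.8 * 0.76
= 8.968 m

8.968 m


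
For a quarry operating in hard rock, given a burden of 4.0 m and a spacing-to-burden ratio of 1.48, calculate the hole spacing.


Spacing = burden * ratio
= 4.0 * 1.48
= 5.92 m

5.92 m


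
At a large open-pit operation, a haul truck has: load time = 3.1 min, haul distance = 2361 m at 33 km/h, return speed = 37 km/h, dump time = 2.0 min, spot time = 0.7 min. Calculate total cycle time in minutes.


Convert haul speed to m/min: 33 * 1000/60 = 550 m/min
Haul time = 2361 / 550 = 4.292727273 min
Convert return speed to m/min: 37 * 1000/60 = 616.6666667 m/min
Return time = 2361 / 616.6666667 = 3.828648649 min
Total cycle time:
= 3.1 + 4.292727273 + 2.0 + 3.828648649 + 0.7
= 13.9214 min

13.9214 min


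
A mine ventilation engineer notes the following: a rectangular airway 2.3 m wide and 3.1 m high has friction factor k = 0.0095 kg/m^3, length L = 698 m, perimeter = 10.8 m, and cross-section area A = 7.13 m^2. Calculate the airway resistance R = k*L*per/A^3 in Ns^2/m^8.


0.1976 Ns^2/m^8

Compute the numerator:
k * L * per = 0.0095 * 698 * 10.8
= 71.6148
Compute the denominator:
A^3 = 7.13^3 = 362.467097
Resistance:
R = 71.6148 / 362.467097
= 0.1976 Ns^2/m^8


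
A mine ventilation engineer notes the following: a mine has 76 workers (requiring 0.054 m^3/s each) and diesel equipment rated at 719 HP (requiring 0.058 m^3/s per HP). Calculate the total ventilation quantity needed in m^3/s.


45.806 m^3/s

Airflow for workers:
Q_people = 76 * 0.054 = 4.104 m^3/s
Airflow for diesel equipment:
Q_diesel = 719 * 0.058 = 41.702 m^3/s
Total ventilation:
Q_total = 4.104 + 41.702
= 45.806 m^3/s


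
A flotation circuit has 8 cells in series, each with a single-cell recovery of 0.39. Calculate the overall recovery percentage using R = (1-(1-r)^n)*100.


Complement of single-cell recovery:
1 - r = 1 - 0.39 = 0.61
Raise to power n:
(1 - r)^8 = 0.61^8 = 0.0191707313
Overall recovery:
R = (1 - 0.0191707313) * 100
= 98.0829%

98.0829%


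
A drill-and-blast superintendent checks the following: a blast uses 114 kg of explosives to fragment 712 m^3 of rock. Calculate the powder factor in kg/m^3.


0.1601 kg/m^3

Powder factor = explosive mass / rock volume
= 114 / 712
= 0.1601 kg/m^3


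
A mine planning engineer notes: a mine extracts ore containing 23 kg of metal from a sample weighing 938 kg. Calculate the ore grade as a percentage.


Ore grade = (metal mass / ore mass) * 100
= (23 / 938) * 100
= 0.02452025586 * 100
= 2.452%

2.452%


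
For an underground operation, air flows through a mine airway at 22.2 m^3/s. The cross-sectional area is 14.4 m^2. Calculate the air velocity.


1.5417 m/s

Velocity = flow rate / cross-sectional area
= 22.2 / 14.4
= 1.5417 m/s


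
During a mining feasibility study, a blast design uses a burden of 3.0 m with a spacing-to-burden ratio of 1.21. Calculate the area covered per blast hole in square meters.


First, find the spacing:
Spacing = burden * ratio = 3.0 * 1.21
= 3.63 m
Then, calculate the area:
Area = burden * spacing = 3.0 * 3.63
= 10.89 m^2

10.89 m^2


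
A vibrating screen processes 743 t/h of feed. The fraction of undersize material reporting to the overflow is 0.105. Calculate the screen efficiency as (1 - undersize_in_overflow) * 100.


89.5%

Screen efficiency = (1 - fraction of undersize in overflow) * 100
= (1 - 0.105) * 100
= 0.895 * 100
= 89.5%


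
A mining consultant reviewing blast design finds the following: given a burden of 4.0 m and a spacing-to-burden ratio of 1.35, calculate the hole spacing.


5.4 m

Spacing = burden * ratio
= 4.0 * 1.35
= 5.4 m


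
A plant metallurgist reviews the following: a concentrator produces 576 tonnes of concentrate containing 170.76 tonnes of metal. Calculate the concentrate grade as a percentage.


Grade = (metal in concentrate / concentrate mass) * 100
= (170.76 / 576) * 100
= 0.2964583333 * 100
= 29.6458%

29.6458%


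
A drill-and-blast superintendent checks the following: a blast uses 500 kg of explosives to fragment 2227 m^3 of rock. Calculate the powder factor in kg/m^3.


0.2245 kg/m^3

Powder factor = explosive mass / rock volume
= 500 / 2227
= 0.2245 kg/m^3


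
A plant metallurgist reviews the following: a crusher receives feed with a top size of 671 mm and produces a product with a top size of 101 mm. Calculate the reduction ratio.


6.6436

Reduction ratio = feed size / product size
= 671 / 101
= 6.6436


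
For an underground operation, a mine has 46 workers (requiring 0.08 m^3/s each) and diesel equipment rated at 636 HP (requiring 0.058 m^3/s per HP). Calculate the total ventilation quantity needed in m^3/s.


40.568 m^3/s

Airflow for workers:
Q_people = 46 * 0.08 = 3.68 m^3/s
Airflow for diesel equipment:
Q_diesel = 636 * 0.058 = 36.888 m^3/s
Total ventilation:
Q_total = 3.68 + 36.888
= 40.568 m^3/s


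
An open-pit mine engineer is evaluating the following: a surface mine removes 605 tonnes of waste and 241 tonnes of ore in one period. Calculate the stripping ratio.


2.5104

Stripping ratio = waste tonnage / ore tonnage
= 605 / 241
= 2.5104


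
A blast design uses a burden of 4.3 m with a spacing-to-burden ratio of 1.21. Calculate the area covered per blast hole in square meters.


First, find the spacing:
Spacing = burden * ratio = 4.3 * 1.21
= 5.203 m
Then, calculate the area:
Area = burden * spacing = 4.3 * 5.203
= 22.3729 m^2

22.3729 m^2


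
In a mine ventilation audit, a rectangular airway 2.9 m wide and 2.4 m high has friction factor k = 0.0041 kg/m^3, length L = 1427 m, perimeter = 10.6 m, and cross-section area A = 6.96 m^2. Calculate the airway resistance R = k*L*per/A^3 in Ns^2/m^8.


Compute the numerator:
k * L * per = 0.0041 * 1427 * 10.6
= 62.01742
Compute the denominator:
A^3 = 6.96^3 = 337.153536
Resistance:
R = 62.01742 / 337.153536
= 0.1839 Ns^2/m^8

0.1839 Ns^2/m^8


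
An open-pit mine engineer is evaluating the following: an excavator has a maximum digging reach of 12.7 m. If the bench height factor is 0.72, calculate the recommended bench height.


Bench height = reach * factor
= 12.7 * 0.72
= 9.144 m

9.144 m


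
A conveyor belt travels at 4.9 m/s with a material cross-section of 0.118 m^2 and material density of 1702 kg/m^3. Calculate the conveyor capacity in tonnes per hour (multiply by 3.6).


3542.747 t/h

Volumetric flow = speed * area
= 4.9 * 0.118 = 0.5782 m^3/s
Mass flow = volumetric * density
= 0.5782 * 1702 = 984.0964 kg/s
Convert to t/h: multiply by 3.6
Capacity = 984.0964 * 3.6
= 3542.747 t/h


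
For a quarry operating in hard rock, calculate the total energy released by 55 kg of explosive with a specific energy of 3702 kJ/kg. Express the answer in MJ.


203.61 MJ

Energy = mass * specific_energy / 1000
= 55 * 3702 / 1000
= 203610 / 1000
= 203.61 MJ


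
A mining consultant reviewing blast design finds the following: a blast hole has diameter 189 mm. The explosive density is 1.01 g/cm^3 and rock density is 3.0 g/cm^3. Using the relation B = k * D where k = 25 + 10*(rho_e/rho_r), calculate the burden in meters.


5.3613 m

First, compute k:
rho_e / rho_r = 1.01 / 3.0 = 0.3366666667
k = 25 + 10 * 0.3366666667 = 28.36666667
Then, compute burden:
B = k * D / 1000 = 28.36666667 * 189 / 1000
= 5361.3 / 1000
= 5.3613 m


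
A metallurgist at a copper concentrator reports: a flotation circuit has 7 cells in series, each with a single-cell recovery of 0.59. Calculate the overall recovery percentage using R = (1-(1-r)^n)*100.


Complement of single-cell recovery:
1 - r = 1 - 0.59 = 0.41
Raise to power n:
(1 - r)^7 = 0.41^7 = 0.001947542739
Overall recovery:
R = (1 - 0.001947542739) * 100
= 99.8052%

99.8052%


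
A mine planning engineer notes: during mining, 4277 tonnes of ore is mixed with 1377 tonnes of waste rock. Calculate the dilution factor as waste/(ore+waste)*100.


Total material = ore + waste
= 4277 + 1377 = 5654 tonnes
Dilution = waste / total * 100
= 1377 / 5654 * 100
= 0.2435443933 * 100
= 24.3544%

24.3544%


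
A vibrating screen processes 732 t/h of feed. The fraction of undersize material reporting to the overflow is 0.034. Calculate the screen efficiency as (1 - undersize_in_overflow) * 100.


96.6%

Screen efficiency = (1 - fraction of undersize in overflow) * 100
= (1 - 0.034) * 100
= 0.966 * 100
= 96.6%


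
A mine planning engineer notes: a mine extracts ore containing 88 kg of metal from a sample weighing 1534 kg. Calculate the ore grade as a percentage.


Ore grade = (metal mass / ore mass) * 100
= (88 / 1534) * 100
= 0.05736636245 * 100
= 5.7366%

5.7366%


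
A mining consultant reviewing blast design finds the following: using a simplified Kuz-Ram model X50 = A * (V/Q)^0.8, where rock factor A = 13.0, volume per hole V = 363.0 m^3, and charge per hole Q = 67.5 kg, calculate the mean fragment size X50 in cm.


49.9374 cm

Compute V/Q:
V/Q = 363.0 / 67.5 = 5.377777778
Raise to the power 0.8:
(V/Q)^0.8 = 5.377777778^0.8 = 3.841335871
Multiply by A:
X50 = 13.0 * 3.841335871
= 49.9374 cm


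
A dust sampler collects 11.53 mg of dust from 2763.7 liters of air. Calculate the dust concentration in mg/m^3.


4.1719 mg/m^3

Convert liters to m^3: 1 m^3 = 1000 L
Concentration = mass / volume * 1000
= 11.53 / 2763.7 * 1000
= 0.004171943409 * 1000
= 4.1719 mg/m^3


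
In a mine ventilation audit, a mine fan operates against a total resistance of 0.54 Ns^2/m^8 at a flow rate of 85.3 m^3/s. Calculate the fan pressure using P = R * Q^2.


Compute Q^2:
Q^2 = 85.3^2 = 7276.09
Compute pressure:
P = R * Q^2 = 0.54 * 7276.09
= 3929.0886 Pa

3929.0886 Pa


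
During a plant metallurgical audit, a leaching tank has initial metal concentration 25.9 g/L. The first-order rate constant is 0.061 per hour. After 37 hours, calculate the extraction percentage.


Compute the exponent:
-k * t = -0.061 * 37 = -2.257
Remaining concentration:
C = 25.9 * exp(-2.257)
= 25.9 * 0.1046640063
= 2.710797762 g/L
Extracted = 25.9 - 2.710797762 = 23.18920224 g/L
Extraction % = 23.18920224 / 25.9 * 100
= 89.5336%

89.5336%


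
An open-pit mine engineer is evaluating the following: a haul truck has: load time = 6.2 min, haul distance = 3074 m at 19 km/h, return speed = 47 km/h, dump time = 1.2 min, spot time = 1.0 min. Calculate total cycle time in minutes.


22.0316 min

Convert haul speed to m/min: 19 * 1000/60 = 316.6666667 m/min
Haul time = 3074 / 316.6666667 = 9.707368421 min
Convert return speed to m/min: 47 * 1000/60 = 783.3333333 m/min
Return time = 3074 / 783.3333333 = 3.924255319 min
Total cycle time:
= 6.2 + 9.707368421 + 1.2 + 3.924255319 + 1.0
= 22.0316 min


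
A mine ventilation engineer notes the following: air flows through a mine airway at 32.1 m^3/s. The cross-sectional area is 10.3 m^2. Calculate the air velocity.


3.1165 m/s

Velocity = flow rate / cross-sectional area
= 32.1 / 10.3
= 3.1165 m/s


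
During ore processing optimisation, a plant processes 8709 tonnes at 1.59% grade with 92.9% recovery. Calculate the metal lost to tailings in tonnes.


9.8316 tonnes

Total metal in feed:
= 8709 * 1.59 / 100 = 138.4731 tonnes
Metal recovered:
= 138.4731 * 92.9 / 100 = 128.6415099 tonnes
Metal lost to tailings:
= 138.4731 - 128.6415099
= 9.8316 tonnes


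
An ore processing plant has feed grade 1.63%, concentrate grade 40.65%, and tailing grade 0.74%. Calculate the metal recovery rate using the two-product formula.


55.6136%

Using the two-product formula:
R = 100 * c * (f - t) / (f * (c - t))
Numerator = 100 * 40.65 * (1.63 - 0.74)
= 100 * 40.65 * 0.89
= 3617.85
Denominator = 1.63 * (40.65 - 0.74)
= 1.63 * 39.91
= 65.0533
R = 3617.85 / 65.0533
= 55.6136%


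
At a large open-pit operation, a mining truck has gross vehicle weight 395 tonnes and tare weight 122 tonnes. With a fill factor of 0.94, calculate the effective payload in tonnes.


Maximum payload = gross - tare
= 395 - 122 = 273 tonnes
Effective payload = max payload * fill factor
= 273 * 0.94
= 256.62 tonnes

256.62 tonnes


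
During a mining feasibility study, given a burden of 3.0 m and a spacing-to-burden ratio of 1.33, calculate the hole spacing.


Spacing = burden * ratio
= 3.0 * 1.33
= 3.99 m

3.99 m


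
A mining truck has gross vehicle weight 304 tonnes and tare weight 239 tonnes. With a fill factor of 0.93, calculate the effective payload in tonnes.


60.45 tonnes

Maximum payload = gross - tare
= 304 - 239 = 65 tonnes
Effective payload = max payload * fill factor
= 65 * 0.93
= 60.45 tonnes


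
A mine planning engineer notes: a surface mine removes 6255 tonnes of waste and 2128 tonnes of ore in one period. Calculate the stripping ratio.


Stripping ratio = waste tonnage / ore tonnage
= 6255 / 2128
= 2.9394

2.9394


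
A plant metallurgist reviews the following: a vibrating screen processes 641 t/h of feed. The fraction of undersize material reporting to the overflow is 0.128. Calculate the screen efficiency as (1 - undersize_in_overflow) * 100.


87.2%

Screen efficiency = (1 - fraction of undersize in overflow) * 100
= (1 - 0.128) * 100
= 0.872 * 100
= 87.2%


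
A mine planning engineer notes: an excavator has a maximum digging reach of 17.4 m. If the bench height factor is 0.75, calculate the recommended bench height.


Bench height = reach * factor
= 17.4 * 0.75
= 13.05 m

13.05 m


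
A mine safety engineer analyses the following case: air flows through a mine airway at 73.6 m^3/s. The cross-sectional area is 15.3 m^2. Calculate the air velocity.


4.8105 m/s

Velocity = flow rate / cross-sectional area
= 73.6 / 15.3
= 4.8105 m/s


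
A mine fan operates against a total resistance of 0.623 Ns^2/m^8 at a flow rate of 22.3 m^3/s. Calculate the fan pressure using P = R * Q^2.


309.8117 Pa

Compute Q^2:
Q^2 = 22.3^2 = 497.29
Compute pressure:
P = R * Q^2 = 0.623 * 497.29
= 309.8117 Pa


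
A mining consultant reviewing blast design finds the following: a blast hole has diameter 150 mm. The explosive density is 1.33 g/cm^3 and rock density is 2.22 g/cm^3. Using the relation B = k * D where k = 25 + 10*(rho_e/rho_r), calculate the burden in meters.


First, compute k:
rho_e / rho_r = 1.33 / 2.22 = 0.5990990991
k = 25 + 10 * 0.5990990991 = 30.99099099
Then, compute burden:
B = k * D / 1000 = 30.99099099 * 150 / 1000
= 4648.648649 / 1000
= 4.6486 m

4.6486 m


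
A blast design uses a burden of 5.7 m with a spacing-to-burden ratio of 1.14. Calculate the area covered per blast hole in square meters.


First, find the spacing:
Spacing = burden * ratio = 5.7 * 1.14
= 6.498 m
Then, calculate the area:
Area = burden * spacing = 5.7 * 6.498
= 37.0386 m^2

37.0386 m^2


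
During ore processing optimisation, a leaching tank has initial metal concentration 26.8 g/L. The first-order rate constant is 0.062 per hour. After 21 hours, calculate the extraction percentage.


Compute the exponent:
-k * t = -0.062 * 21 = -1.302
Remaining concentration:
C = 26.8 * exp(-1.302)
= 26.8 * 0.2719872741
= 7.289258947 g/L
Extracted = 26.8 - 7.289258947 = 19.51074105 g/L
Extraction % = 19.51074105 / 26.8 * 100
= 72.8013%

72.8013%


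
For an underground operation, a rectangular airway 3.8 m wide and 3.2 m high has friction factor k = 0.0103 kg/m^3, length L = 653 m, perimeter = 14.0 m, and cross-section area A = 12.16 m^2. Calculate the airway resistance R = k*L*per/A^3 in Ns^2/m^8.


Compute the numerator:
k * L * per = 0.0103 * 653 * 14.0
= 94.1626
Compute the denominator:
A^3 = 12.16^3 = 1798.045696
Resistance:
R = 94.1626 / 1798.045696
= 0.0524 Ns^2/m^8

0.0524 Ns^2/m^8


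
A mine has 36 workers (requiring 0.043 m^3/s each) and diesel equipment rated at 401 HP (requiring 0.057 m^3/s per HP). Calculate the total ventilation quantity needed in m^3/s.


Airflow for workers:
Q_people = 36 * 0.043 = 1.548 m^3/s
Airflow for diesel equipment:
Q_diesel = 401 * 0.057 = 22.857 m^3/s
Total ventilation:
Q_total = 1.548 + 22.857
= 24.405 m^3/s

24.405 m^3/s


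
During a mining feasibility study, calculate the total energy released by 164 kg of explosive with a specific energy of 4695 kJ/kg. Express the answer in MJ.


Energy = mass * specific_energy / 1000
= 164 * 4695 / 1000
= 769980 / 1000
= 769.98 MJ

769.98 MJ


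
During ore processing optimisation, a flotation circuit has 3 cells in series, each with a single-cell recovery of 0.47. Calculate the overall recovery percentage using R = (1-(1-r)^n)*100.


85.1123%

Complement of single-cell recovery:
1 - r = 1 - 0.47 = 0.53
Raise to power n:
(1 - r)^3 = 0.53^3 = 0.148877
Overall recovery:
R = (1 - 0.148877) * 100
= 85.1123%


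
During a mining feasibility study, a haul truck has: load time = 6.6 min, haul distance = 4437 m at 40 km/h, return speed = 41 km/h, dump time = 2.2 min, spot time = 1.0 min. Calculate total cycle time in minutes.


22.9487 min

Convert haul speed to m/min: 40 * 1000/60 = 666.6666667 m/min
Haul time = 4437 / 666.6666667 = 6.6555 min
Convert return speed to m/min: 41 * 1000/60 = 683.3333333 m/min
Return time = 4437 / 683.3333333 = 6.493170732 min
Total cycle time:
= 6.6 + 6.6555 + 2.2 + 6.493170732 + 1.0
= 22.9487 min


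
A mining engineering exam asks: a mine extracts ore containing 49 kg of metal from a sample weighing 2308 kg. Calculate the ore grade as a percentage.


2.1231%

Ore grade = (metal mass / ore mass) * 100
= (49 / 2308) * 100
= 0.0212305026 * 100
= 2.1231%


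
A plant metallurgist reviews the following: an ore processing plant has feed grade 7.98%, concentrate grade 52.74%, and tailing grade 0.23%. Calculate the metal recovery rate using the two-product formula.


97.5432%

Using the two-product formula:
R = 100 * c * (f - t) / (f * (c - t))
Numerator = 100 * 52.74 * (7.98 - 0.23)
= 100 * 52.74 * 7.75
= 40873.5
Denominator = 7.98 * (52.74 - 0.23)
= 7.98 * 52.51
= 419.0298
R = 40873.5 / 419.0298
= 97.5432%


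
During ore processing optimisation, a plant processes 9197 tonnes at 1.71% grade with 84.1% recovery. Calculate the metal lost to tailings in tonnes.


25.0057 tonnes

Total metal in feed:
= 9197 * 1.71 / 100 = 157.2687 tonnes
Metal recovered:
= 157.2687 * 84.1 / 100 = 132.2629767 tonnes
Metal lost to tailings:
= 157.2687 - 132.2629767
= 25.0057 tonnes


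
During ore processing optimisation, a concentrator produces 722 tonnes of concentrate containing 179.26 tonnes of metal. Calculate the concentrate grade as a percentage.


24.8283%

Grade = (metal in concentrate / concentrate mass) * 100
= (179.26 / 722) * 100
= 0.2482825485 * 100
= 24.8283%


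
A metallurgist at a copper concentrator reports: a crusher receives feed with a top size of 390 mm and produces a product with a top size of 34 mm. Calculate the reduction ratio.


Reduction ratio = feed size / product size
= 390 / 34
= 11.4706

11.4706


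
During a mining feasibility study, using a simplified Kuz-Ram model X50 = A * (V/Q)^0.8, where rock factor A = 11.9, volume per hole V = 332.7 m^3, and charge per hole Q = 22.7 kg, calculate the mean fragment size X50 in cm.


Compute V/Q:
V/Q = 332.7 / 22.7 = 14.65638767
Raise to the power 0.8:
(V/Q)^0.8 = 14.65638767^0.8 = 8.566857736
Multiply by A:
X50 = 11.9 * 8.566857736
= 101.9456 cm

101.9456 cm


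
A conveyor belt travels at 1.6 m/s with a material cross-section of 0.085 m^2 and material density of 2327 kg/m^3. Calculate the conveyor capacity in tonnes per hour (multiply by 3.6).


Volumetric flow = speed * area
= 1.6 * 0.085 = 0.136 m^3/s
Mass flow = volumetric * density
= 0.136 * 2327 = 316.472 kg/s
Convert to t/h: multiply by 3.6
Capacity = 316.472 * 3.6
= 1139.2992 t/h

1139.2992 t/h


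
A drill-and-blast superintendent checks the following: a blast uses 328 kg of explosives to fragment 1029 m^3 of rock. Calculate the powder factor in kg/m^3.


Powder factor = explosive mass / rock volume
= 328 / 1029
= 0.3188 kg/m^3

0.3188 kg/m^3


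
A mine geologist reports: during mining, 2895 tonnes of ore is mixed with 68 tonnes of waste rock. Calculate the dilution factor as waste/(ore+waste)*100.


2.295%

Total material = ore + waste
= 2895 + 68 = 2963 tonnes
Dilution = waste / total * 100
= 68 / 2963 * 100
= 0.02294971313 * 100
= 2.295%


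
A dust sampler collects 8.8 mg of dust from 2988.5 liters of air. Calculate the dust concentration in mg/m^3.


Convert liters to m^3: 1 m^3 = 1000 L
Concentration = mass / volume * 1000
= 8.8 / 2988.5 * 1000
= 0.002944621047 * 1000
= 2.9446 mg/m^3

2.9446 mg/m^3


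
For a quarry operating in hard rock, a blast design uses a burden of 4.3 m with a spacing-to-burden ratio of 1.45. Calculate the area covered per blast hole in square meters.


26.8105 m^2

First, find the spacing:
Spacing = burden * ratio = 4.3 * 1.45
= 6.235 m
Then, calculate the area:
Area = burden * spacing = 4.3 * 6.235
= 26.8105 m^2


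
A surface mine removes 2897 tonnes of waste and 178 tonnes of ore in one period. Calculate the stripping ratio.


Stripping ratio = waste tonnage / ore tonnage
= 2897 / 178
= 16.2753

16.2753


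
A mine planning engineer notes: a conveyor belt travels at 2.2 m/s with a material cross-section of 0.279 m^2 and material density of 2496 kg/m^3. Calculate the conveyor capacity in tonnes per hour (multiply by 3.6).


5515.3613 t/h

Volumetric flow = speed * area
= 2.2 * 0.279 = 0.6138 m^3/s
Mass flow = volumetric * density
= 0.6138 * 2496 = 1532.0448 kg/s
Convert to t/h: multiply by 3.6
Capacity = 1532.0448 * 3.6
= 5515.3613 t/h


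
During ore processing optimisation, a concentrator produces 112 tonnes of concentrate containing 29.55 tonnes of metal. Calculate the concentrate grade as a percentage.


Grade = (metal in concentrate / concentrate mass) * 100
= (29.55 / 112) * 100
= 0.2638392857 * 100
= 26.3839%

26.3839%


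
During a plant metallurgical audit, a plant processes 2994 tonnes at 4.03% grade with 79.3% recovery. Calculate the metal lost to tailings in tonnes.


24.9762 tonnes

Total metal in feed:
= 2994 * 4.03 / 100 = 120.6582 tonnes
Metal recovered:
= 120.6582 * 79.3 / 100 = 95.6819526 tonnes
Metal lost to tailings:
= 120.6582 - 95.6819526
= 24.9762 tonnes


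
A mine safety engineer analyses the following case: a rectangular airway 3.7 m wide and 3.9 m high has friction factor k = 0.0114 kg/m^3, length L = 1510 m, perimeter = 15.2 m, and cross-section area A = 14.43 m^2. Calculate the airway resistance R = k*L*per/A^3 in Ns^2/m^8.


0.0871 Ns^2/m^8

Compute the numerator:
k * L * per = 0.0114 * 1510 * 15.2
= 261.6528
Compute the denominator:
A^3 = 14.43^3 = 3004.685307
Resistance:
R = 261.6528 / 3004.685307
= 0.0871 Ns^2/m^8


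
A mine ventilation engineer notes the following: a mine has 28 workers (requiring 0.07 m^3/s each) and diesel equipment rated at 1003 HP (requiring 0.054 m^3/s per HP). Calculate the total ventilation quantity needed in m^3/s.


Airflow for workers:
Q_people = 28 * 0.07 = 1.96 m^3/s
Airflow for diesel equipment:
Q_diesel = 1003 * 0.054 = 54.162 m^3/s
Total ventilation:
Q_total = 1.96 + 54.162
= 56.122 m^3/s

56.122 m^3/s


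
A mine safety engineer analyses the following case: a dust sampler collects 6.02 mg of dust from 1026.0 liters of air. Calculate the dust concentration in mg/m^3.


5.8674 mg/m^3

Convert liters to m^3: 1 m^3 = 1000 L
Concentration = mass / volume * 1000
= 6.02 / 1026.0 * 1000
= 0.005867446394 * 1000
= 5.8674 mg/m^3


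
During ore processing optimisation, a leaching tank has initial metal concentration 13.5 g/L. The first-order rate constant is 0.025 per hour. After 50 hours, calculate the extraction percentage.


Compute the exponent:
-k * t = -0.025 * 50 = -1.25
Remaining concentration:
C = 13.5 * exp(-1.25)
= 13.5 * 0.2865047969
= 3.867814758 g/L
Extracted = 13.5 - 3.867814758 = 9.632185242 g/L
Extraction % = 9.632185242 / 13.5 * 100
= 71.3495%

71.3495%


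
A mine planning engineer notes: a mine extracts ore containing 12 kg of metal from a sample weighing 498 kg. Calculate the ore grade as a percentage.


Ore grade = (metal mass / ore mass) * 100
= (12 / 498) * 100
= 0.02409638554 * 100
= 2.4096%

2.4096%


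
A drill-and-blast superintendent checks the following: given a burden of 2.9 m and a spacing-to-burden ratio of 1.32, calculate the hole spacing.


Spacing = burden * ratio
= 2.9 * 1.32
= 3.828 m

3.828 m


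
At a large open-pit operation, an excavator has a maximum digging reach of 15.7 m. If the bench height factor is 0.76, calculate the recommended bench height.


11.932 m

Bench height = reach * factor
= 15.7 * 0.76
= 11.932 m


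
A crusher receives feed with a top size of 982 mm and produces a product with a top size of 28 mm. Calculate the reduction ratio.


Reduction ratio = feed size / product size
= 982 / 28
= 35.0714

35.0714


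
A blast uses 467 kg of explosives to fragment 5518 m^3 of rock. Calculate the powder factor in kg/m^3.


0.0846 kg/m^3

Powder factor = explosive mass / rock volume
= 467 / 5518
= 0.0846 kg/m^3


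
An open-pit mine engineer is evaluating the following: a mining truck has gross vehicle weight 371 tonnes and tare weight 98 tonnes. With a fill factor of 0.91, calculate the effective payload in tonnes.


248.43 tonnes

Maximum payload = gross - tare
= 371 - 98 = 273 tonnes
Effective payload = max payload * fill factor
= 273 * 0.91
= 248.43 tonnes


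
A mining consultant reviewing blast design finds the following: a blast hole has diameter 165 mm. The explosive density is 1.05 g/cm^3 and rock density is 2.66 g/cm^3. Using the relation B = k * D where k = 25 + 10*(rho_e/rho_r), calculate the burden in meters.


First, compute k:
rho_e / rho_r = 1.05 / 2.66 = 0.3947368421
k = 25 + 10 * 0.3947368421 = 28.94736842
Then, compute burden:
B = k * D / 1000 = 28.94736842 * 165 / 1000
= 4776.315789 / 1000
= 4.7763 m

4.7763 m


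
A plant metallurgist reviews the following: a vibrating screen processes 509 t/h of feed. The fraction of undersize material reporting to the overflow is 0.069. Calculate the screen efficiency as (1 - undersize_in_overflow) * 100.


Screen efficiency = (1 - fraction of undersize in overflow) * 100
= (1 - 0.069) * 100
= 0.931 * 100
= 93.1%

93.1%


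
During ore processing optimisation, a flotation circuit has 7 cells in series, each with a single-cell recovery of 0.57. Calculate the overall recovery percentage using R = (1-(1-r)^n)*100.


99.7282%

Complement of single-cell recovery:
1 - r = 1 - 0.57 = 0.43
Raise to power n:
(1 - r)^7 = 0.43^7 = 0.002718186111
Overall recovery:
R = (1 - 0.002718186111) * 100
= 99.7282%
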